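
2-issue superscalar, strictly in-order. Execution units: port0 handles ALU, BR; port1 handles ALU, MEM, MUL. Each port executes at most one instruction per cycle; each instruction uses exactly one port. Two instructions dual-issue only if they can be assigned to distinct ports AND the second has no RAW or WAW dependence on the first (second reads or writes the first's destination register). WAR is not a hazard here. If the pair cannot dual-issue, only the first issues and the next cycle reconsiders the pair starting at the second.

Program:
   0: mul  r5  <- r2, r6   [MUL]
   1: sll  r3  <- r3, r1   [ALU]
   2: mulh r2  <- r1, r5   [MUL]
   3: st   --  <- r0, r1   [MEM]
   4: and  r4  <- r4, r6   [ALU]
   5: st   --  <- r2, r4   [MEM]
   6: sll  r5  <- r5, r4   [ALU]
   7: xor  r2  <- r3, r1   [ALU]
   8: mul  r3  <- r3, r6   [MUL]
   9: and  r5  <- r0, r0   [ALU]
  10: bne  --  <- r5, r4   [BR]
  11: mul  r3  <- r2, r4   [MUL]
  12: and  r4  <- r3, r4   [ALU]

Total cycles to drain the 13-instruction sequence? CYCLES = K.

CYCLES = 8

#0 head=0: mul/sll i0,i1 pair
#1 head=2: mulh i2 no-port MUL/MEM
#2 head=3: st/and i3,i4 pair
#3 head=5: st/sll i5,i6 pair
#4 head=7: xor/mul i7,i8 pair
#5 head=9: and i9 RAW r5
#6 head=10: bne/mul i10,i11 pair
#7 head=12: and i12 tail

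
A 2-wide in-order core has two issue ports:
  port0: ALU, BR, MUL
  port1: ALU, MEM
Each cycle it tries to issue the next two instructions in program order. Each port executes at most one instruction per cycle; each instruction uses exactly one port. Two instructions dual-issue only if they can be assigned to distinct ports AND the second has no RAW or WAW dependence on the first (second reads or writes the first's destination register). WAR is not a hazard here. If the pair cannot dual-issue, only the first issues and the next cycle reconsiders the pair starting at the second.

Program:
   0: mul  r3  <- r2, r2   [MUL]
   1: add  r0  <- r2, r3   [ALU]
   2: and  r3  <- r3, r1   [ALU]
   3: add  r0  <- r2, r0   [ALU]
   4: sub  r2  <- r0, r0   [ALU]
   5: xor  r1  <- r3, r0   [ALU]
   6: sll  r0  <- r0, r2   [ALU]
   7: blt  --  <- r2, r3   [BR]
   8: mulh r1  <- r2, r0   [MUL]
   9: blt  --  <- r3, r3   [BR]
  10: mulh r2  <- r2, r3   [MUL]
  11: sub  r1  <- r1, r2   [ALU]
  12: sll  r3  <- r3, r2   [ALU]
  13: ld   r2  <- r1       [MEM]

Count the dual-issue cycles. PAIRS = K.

PAIRS = 4

  cy0 -> i0 (mul) RAW r3
  cy1 -> i1/i2 (add+and) pair
  cy2 -> i3 (add) RAW r0
  cy3 -> i4/i5 (sub+xor) pair
  cy4 -> i6/i7 (sll+blt) pair
  cy5 -> i8 (mulh) no-port MUL/BR
  cy6 -> i9 (blt) no-port BR/MUL
  cy7 -> i10 (mulh) RAW r2
  cy8 -> i11/i12 (sub+sll) pair
  cy9 -> i13 (ld) tail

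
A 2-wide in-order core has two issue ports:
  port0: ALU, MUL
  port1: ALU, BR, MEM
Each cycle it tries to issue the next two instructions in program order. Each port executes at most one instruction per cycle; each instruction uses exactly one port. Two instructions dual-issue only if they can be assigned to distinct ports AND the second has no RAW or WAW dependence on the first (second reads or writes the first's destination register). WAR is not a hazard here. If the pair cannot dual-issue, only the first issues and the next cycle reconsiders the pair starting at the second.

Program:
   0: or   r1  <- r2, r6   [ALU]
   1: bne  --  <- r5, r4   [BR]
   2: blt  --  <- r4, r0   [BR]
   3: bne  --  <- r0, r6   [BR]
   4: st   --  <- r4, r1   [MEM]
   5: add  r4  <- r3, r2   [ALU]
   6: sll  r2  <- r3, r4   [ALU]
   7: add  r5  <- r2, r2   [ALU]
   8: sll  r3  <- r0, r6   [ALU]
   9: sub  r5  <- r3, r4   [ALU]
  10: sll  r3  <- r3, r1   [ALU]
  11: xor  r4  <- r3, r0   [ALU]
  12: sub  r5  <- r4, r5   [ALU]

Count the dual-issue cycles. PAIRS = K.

PAIRS = 4

#0 head=0: or bne i0,i1 dual
#1 head=2: blt i2 no-port BR/BR
#2 head=3: bne i3 no-port BR/MEM
#3 head=4: st add i4,i5 dual
#4 head=6: sll i6 RAW r2
#5 head=7: add sll i7,i8 dual
#6 head=9: sub sll i9,i10 dual
#7 head=11: xor i11 RAW r4
#8 head=12: sub i12 tail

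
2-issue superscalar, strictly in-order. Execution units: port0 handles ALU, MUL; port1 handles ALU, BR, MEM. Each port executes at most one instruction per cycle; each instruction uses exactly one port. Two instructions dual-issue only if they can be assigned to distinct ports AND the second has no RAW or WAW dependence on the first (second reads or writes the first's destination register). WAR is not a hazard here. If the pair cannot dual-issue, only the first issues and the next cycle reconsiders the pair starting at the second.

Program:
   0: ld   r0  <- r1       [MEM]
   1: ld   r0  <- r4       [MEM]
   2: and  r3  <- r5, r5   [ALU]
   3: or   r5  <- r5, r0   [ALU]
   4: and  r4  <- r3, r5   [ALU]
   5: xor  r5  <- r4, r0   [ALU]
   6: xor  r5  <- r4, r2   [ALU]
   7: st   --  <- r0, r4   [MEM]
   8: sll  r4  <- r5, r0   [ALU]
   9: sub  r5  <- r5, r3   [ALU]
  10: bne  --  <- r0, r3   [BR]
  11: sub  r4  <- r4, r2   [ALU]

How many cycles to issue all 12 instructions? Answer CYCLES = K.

[0] i0  ld.MEM  -- no-port MEM/MEM
[1] i1&i2  ld.MEM and.ALU  -- 2-wide
[2] i3  or.ALU  -- RAW r5
[3] i4  and.ALU  -- RAW r4
[4] i5  xor.ALU  -- WAW r5
[5] i6&i7  xor.ALU st.MEM  -- 2-wide
[6] i8&i9  sll.ALU sub.ALU  -- 2-wide
[7] i10&i11  bne.BR sub.ALU  -- 2-wide

CYCLES = 8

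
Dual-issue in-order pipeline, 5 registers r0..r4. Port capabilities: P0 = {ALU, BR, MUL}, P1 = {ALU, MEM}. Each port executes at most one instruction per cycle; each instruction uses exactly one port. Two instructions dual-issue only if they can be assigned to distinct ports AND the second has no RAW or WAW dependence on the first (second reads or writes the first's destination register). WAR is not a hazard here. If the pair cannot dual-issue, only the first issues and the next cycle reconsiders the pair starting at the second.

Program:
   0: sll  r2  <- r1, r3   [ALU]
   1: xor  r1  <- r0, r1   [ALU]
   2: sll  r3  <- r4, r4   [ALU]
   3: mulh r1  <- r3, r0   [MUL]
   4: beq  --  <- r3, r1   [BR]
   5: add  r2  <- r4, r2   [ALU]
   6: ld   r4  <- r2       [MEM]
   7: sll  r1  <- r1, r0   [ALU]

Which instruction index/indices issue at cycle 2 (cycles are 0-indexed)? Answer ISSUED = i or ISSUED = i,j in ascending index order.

ISSUED = 3

  cy0 -> i0&i1 (sll/xor) pair
  cy1 -> i2 (sll) RAW r3
  cy2 -> i3 (mulh) no-port MUL/BR
  cy3 -> i4&i5 (beq/add) pair
  cy4 -> i6&i7 (ld/sll) pair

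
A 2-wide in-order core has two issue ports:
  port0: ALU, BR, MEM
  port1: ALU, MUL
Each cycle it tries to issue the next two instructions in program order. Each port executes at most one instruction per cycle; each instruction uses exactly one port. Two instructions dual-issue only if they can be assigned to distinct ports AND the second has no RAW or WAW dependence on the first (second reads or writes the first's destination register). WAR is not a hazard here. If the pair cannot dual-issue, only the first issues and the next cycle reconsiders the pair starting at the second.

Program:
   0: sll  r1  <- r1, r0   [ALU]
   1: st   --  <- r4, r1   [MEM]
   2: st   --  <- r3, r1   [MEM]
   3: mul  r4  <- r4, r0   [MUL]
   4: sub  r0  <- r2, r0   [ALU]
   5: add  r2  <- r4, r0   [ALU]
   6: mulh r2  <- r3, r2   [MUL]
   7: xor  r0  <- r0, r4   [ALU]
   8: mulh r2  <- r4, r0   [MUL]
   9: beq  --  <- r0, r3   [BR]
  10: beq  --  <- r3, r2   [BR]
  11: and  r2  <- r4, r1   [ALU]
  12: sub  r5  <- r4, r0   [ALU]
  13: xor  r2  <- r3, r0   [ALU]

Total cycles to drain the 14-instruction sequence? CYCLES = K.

CYCLES = 9

[0] i0  sll.ALU  -- RAW r1
[1] i1  st.MEM  -- no-port MEM/MEM
[2] i2&i3  st.MEM mul.MUL  -- 2-wide
[3] i4  sub.ALU  -- RAW r0
[4] i5  add.ALU  -- RAW+WAW r2
[5] i6&i7  mulh.MUL xor.ALU  -- 2-wide
[6] i8&i9  mulh.MUL beq.BR  -- 2-wide
[7] i10&i11  beq.BR and.ALU  -- 2-wide
[8] i12&i13  sub.ALU xor.ALU  -- 2-wide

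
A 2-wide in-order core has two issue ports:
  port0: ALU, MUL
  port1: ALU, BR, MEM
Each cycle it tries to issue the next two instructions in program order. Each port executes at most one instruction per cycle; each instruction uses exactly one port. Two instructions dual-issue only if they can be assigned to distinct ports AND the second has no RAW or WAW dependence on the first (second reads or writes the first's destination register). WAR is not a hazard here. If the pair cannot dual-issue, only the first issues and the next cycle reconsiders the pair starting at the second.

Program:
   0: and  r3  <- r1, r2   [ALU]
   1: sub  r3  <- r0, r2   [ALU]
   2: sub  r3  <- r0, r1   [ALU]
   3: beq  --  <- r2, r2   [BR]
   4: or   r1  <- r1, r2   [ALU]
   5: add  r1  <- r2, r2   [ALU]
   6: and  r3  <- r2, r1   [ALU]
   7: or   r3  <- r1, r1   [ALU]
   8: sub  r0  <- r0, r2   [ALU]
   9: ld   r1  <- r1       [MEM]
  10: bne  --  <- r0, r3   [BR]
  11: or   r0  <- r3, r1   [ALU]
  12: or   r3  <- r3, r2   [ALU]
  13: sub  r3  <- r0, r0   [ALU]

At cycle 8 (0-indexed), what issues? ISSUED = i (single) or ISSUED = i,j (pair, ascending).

c0: i0 and  WAW r3
c1: i1 sub  WAW r3
c2: i2+i3 sub;beq  2-wide
c3: i4 or  WAW r1
c4: i5 add  RAW r1
c5: i6 and  WAW r3
c6: i7+i8 or;sub  2-wide
c7: i9 ld  no-port MEM/BR
c8: i10+i11 bne;or  2-wide
c9: i12 or  WAW r3
c10: i13 sub  tail

ISSUED = 10,11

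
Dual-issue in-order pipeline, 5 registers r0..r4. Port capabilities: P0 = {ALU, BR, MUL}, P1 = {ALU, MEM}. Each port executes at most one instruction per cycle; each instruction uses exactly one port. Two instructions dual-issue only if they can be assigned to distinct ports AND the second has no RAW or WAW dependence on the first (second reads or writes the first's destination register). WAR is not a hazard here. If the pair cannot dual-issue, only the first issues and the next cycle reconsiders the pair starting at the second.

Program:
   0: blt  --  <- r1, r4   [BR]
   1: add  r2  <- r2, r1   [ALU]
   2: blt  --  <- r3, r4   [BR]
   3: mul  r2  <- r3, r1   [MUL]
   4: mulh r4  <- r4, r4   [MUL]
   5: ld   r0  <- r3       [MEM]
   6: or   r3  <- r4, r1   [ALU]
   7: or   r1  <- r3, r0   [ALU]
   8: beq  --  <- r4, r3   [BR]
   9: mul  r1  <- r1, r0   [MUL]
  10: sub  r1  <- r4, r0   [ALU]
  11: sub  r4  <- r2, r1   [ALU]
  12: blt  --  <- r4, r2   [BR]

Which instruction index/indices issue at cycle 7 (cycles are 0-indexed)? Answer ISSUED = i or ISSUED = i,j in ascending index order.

ISSUED = 10

#0 head=0: blt.BR/add.ALU i0&i1 2-wide
#1 head=2: blt.BR i2 no-port BR/MUL
#2 head=3: mul.MUL i3 no-port MUL/MUL
#3 head=4: mulh.MUL/ld.MEM i4&i5 2-wide
#4 head=6: or.ALU i6 RAW r3
#5 head=7: or.ALU/beq.BR i7&i8 2-wide
#6 head=9: mul.MUL i9 WAW r1
#7 head=10: sub.ALU i10 RAW r1
#8 head=11: sub.ALU i11 RAW r4
#9 head=12: blt.BR i12 tail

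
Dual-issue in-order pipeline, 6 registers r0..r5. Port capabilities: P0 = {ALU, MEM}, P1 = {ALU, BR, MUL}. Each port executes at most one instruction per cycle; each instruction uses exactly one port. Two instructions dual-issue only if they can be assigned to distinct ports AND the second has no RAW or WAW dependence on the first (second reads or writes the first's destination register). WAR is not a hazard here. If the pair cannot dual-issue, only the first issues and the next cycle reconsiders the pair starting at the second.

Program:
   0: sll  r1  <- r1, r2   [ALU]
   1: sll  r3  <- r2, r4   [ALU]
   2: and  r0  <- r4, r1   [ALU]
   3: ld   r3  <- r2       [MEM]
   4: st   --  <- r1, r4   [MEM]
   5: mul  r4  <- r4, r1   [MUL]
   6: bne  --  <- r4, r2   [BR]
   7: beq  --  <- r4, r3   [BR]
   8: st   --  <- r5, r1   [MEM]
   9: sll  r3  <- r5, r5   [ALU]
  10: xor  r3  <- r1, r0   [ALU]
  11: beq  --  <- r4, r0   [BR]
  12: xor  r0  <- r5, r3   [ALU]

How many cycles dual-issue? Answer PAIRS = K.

PAIRS = 5

c0: i0+i1 sll.ALU+sll.ALU  2-wide
c1: i2+i3 and.ALU+ld.MEM  2-wide
c2: i4+i5 st.MEM+mul.MUL  2-wide
c3: i6 bne.BR  no-port BR/BR
c4: i7+i8 beq.BR+st.MEM  2-wide
c5: i9 sll.ALU  WAW r3
c6: i10+i11 xor.ALU+beq.BR  2-wide
c7: i12 xor.ALU  tail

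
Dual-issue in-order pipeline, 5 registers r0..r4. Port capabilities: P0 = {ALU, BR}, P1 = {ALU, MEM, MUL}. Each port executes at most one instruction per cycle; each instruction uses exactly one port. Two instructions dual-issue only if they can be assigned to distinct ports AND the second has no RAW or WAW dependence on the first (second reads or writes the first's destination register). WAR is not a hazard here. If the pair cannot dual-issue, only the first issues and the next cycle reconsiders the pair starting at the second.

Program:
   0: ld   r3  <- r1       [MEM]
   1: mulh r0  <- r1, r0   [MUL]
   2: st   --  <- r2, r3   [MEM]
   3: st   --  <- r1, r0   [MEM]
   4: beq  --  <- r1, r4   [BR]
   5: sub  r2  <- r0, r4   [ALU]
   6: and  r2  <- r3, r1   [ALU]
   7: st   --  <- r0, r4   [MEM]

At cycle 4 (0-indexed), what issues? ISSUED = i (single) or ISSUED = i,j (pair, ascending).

  cy0 -> i0 (ld) no-port MEM/MUL
  cy1 -> i1 (mulh) no-port MUL/MEM
  cy2 -> i2 (st) no-port MEM/MEM
  cy3 -> i3,i4 (st;beq) pair
  cy4 -> i5 (sub) WAW r2
  cy5 -> i6,i7 (and;st) pair

ISSUED = 5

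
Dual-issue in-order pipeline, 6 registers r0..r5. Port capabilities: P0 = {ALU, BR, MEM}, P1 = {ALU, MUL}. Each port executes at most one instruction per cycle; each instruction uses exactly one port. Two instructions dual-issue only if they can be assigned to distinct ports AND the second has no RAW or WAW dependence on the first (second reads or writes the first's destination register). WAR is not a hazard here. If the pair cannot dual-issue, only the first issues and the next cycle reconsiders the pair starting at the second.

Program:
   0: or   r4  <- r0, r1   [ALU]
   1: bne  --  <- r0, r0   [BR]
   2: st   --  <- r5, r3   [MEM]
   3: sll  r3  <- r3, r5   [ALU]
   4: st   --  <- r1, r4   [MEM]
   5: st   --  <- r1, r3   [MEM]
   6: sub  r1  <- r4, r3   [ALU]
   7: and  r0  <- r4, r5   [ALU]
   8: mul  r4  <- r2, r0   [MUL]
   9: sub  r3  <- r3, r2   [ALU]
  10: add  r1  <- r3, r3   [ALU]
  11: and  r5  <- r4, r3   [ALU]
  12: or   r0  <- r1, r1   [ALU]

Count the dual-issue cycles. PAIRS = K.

t=0 i0,i1:or/bne ; dual
t=1 i2,i3:st/sll ; dual
t=2 i4:st ; no-port MEM/MEM
t=3 i5,i6:st/sub ; dual
t=4 i7:and ; RAW r0
t=5 i8,i9:mul/sub ; dual
t=6 i10,i11:add/and ; dual
t=7 i12:or ; tail

PAIRS = 5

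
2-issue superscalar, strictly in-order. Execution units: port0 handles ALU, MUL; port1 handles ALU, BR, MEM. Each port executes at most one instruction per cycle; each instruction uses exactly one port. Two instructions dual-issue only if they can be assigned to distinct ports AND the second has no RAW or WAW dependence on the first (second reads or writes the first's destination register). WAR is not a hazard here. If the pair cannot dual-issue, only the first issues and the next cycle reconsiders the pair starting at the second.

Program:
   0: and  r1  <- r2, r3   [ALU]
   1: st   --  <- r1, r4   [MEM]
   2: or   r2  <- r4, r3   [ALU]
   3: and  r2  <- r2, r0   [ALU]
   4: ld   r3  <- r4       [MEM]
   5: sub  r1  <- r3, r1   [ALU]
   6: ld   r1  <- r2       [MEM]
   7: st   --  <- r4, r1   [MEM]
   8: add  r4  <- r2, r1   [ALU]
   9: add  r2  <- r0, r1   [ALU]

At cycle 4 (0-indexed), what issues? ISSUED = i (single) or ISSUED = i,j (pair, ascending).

#0 head=0: and.ALU i0 RAW r1
#1 head=1: st.MEM or.ALU i1&i2 pair
#2 head=3: and.ALU ld.MEM i3&i4 pair
#3 head=5: sub.ALU i5 WAW r1
#4 head=6: ld.MEM i6 no-port MEM/MEM
#5 head=7: st.MEM add.ALU i7&i8 pair
#6 head=9: add.ALU i9 tail

ISSUED = 6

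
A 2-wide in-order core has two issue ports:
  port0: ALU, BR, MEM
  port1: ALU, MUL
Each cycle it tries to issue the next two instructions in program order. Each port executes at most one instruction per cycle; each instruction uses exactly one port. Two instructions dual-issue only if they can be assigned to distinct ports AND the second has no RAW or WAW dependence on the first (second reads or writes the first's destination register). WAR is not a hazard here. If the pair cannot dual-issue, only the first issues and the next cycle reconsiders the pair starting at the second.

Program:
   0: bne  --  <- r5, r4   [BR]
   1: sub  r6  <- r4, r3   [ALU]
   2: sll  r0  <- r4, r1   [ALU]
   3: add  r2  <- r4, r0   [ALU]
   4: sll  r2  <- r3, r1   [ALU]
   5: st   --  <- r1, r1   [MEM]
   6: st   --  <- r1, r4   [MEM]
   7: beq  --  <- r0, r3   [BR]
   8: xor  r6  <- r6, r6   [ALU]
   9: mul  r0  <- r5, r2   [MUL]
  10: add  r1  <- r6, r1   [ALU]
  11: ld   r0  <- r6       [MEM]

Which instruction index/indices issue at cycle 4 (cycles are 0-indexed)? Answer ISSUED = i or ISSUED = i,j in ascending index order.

t=0 i0/i1:bne sub ; dual
t=1 i2:sll ; RAW r0
t=2 i3:add ; WAW r2
t=3 i4/i5:sll st ; dual
t=4 i6:st ; no-port MEM/BR
t=5 i7/i8:beq xor ; dual
t=6 i9/i10:mul add ; dual
t=7 i11:ld ; tail

ISSUED = 6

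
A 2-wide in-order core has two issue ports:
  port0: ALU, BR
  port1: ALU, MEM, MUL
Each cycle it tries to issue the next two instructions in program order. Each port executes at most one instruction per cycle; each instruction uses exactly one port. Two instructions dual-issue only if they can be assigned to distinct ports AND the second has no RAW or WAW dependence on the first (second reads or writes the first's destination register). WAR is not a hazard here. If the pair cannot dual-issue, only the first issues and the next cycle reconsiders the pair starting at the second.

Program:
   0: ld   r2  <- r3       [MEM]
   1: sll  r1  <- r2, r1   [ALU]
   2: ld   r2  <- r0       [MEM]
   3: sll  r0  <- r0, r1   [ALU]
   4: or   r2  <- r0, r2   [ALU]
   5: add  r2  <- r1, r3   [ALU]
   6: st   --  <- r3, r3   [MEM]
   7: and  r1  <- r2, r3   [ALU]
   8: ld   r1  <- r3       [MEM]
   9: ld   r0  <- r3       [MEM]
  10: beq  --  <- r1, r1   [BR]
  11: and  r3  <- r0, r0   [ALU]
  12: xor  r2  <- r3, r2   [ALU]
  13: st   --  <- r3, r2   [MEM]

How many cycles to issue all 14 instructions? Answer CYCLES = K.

CYCLES = 11

c0: i0 ld.MEM  RAW r2
c1: i1/i2 sll.ALU;ld.MEM  dual
c2: i3 sll.ALU  RAW r0
c3: i4 or.ALU  WAW r2
c4: i5/i6 add.ALU;st.MEM  dual
c5: i7 and.ALU  WAW r1
c6: i8 ld.MEM  no-port MEM/MEM
c7: i9/i10 ld.MEM;beq.BR  dual
c8: i11 and.ALU  RAW r3
c9: i12 xor.ALU  RAW r2
c10: i13 st.MEM  tail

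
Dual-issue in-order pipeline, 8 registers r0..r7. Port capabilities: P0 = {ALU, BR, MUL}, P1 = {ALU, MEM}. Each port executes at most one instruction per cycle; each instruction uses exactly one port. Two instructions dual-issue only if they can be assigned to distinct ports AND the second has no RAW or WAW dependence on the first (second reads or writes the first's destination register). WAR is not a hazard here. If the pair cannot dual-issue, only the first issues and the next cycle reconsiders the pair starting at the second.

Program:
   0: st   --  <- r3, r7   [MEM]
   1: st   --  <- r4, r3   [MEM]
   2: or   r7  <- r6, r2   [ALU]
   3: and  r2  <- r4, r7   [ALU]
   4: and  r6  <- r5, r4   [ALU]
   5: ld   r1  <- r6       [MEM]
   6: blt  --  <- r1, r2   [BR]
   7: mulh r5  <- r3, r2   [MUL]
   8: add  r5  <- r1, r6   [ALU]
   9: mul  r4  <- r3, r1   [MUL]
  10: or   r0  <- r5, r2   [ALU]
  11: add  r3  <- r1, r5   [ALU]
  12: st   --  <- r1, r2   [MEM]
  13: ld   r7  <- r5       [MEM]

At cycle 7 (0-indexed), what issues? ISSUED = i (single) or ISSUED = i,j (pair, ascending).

0. st.MEM @i0  | no-port MEM/MEM
1. st.MEM or.ALU @i1+i2  | 2-wide
2. and.ALU and.ALU @i3+i4  | 2-wide
3. ld.MEM @i5  | RAW r1
4. blt.BR @i6  | no-port BR/MUL
5. mulh.MUL @i7  | WAW r5
6. add.ALU mul.MUL @i8+i9  | 2-wide
7. or.ALU add.ALU @i10+i11  | 2-wide
8. st.MEM @i12  | no-port MEM/MEM
9. ld.MEM @i13  | tail

ISSUED = 10,11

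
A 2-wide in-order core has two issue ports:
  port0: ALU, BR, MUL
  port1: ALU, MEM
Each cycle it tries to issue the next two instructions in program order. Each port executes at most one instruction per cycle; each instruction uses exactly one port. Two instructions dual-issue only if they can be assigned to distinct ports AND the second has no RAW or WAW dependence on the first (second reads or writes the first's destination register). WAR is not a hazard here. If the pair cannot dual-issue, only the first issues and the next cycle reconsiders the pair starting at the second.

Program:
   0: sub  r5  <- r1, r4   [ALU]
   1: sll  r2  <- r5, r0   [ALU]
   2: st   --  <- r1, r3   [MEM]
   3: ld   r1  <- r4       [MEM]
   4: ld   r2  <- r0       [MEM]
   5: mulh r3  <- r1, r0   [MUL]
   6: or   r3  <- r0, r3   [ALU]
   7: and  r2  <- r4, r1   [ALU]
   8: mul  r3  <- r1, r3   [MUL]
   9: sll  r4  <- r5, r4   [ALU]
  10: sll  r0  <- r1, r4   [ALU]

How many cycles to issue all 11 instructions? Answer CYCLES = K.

  cy0 -> i0 (sub.ALU) RAW r5
  cy1 -> i1/i2 (sll.ALU st.MEM) dual
  cy2 -> i3 (ld.MEM) no-port MEM/MEM
  cy3 -> i4/i5 (ld.MEM mulh.MUL) dual
  cy4 -> i6/i7 (or.ALU and.ALU) dual
  cy5 -> i8/i9 (mul.MUL sll.ALU) dual
  cy6 -> i10 (sll.ALU) tail

CYCLES = 7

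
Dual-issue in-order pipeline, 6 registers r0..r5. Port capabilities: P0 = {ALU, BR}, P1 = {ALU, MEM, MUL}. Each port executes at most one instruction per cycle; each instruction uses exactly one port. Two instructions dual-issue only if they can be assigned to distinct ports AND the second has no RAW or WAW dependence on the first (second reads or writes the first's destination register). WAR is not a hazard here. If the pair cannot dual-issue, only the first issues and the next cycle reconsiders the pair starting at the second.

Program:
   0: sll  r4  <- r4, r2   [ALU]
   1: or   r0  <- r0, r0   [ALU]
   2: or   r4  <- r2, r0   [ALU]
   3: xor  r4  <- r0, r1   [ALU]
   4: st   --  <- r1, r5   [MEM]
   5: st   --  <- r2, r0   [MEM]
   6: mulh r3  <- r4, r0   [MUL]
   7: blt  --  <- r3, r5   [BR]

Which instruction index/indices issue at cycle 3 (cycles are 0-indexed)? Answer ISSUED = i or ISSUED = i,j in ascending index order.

ISSUED = 5

t=0 i0/i1:sll.ALU/or.ALU ; pair
t=1 i2:or.ALU ; WAW r4
t=2 i3/i4:xor.ALU/st.MEM ; pair
t=3 i5:st.MEM ; no-port MEM/MUL
t=4 i6:mulh.MUL ; RAW r3
t=5 i7:blt.BR ; tail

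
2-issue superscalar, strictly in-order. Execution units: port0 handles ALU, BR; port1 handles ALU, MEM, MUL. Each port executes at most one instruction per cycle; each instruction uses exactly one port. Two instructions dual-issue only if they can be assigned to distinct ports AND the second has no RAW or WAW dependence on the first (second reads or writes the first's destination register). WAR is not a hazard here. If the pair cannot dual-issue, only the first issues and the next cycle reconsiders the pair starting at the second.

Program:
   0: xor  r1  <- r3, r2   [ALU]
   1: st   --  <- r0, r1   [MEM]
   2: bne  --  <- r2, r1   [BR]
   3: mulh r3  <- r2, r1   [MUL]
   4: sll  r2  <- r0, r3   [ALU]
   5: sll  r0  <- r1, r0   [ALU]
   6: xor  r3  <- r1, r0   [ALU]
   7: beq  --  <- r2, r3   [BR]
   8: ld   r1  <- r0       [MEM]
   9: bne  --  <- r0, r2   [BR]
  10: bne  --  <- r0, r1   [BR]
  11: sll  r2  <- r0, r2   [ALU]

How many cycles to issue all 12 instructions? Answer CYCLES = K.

CYCLES = 8

t=0 i0:xor ; RAW r1
t=1 i1+i2:st+bne ; 2-wide
t=2 i3:mulh ; RAW r3
t=3 i4+i5:sll+sll ; 2-wide
t=4 i6:xor ; RAW r3
t=5 i7+i8:beq+ld ; 2-wide
t=6 i9:bne ; no-port BR/BR
t=7 i10+i11:bne+sll ; 2-wide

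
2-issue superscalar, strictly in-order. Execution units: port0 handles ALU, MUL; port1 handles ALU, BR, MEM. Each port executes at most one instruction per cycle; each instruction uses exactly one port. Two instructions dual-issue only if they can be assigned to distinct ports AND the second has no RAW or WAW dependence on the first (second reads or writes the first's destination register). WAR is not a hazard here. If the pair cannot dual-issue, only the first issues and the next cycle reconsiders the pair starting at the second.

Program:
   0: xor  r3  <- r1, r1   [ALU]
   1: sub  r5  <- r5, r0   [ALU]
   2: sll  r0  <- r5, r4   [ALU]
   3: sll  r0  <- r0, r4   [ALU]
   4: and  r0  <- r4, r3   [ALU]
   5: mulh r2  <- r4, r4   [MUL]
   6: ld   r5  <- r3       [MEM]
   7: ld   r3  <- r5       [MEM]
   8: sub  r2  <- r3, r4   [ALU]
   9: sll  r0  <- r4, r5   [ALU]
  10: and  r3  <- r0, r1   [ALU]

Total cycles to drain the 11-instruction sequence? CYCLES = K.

CYCLES = 8

[0] i0/i1  xor/sub  -- pair
[1] i2  sll  -- RAW+WAW r0
[2] i3  sll  -- WAW r0
[3] i4/i5  and/mulh  -- pair
[4] i6  ld  -- no-port MEM/MEM
[5] i7  ld  -- RAW r3
[6] i8/i9  sub/sll  -- pair
[7] i10  and  -- tail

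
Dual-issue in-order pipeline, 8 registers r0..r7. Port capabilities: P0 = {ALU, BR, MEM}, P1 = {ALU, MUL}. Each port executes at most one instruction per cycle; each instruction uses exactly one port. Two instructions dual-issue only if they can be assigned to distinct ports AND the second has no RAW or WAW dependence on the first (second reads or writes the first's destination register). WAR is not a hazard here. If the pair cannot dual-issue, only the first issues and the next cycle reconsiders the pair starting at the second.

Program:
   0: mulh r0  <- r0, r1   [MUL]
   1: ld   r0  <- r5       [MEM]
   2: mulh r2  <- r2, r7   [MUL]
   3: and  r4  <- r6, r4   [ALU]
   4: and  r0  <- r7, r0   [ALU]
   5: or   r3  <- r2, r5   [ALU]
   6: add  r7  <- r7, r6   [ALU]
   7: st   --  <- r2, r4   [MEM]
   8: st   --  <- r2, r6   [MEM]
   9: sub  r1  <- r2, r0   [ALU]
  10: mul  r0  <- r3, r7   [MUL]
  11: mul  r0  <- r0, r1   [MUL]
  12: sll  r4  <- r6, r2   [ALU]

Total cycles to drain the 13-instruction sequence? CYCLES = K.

  cy0 -> i0 (mulh.MUL) WAW r0
  cy1 -> i1&i2 (ld.MEM mulh.MUL) 2-wide
  cy2 -> i3&i4 (and.ALU and.ALU) 2-wide
  cy3 -> i5&i6 (or.ALU add.ALU) 2-wide
  cy4 -> i7 (st.MEM) no-port MEM/MEM
  cy5 -> i8&i9 (st.MEM sub.ALU) 2-wide
  cy6 -> i10 (mul.MUL) no-port MUL/MUL
  cy7 -> i11&i12 (mul.MUL sll.ALU) 2-wide

CYCLES = 8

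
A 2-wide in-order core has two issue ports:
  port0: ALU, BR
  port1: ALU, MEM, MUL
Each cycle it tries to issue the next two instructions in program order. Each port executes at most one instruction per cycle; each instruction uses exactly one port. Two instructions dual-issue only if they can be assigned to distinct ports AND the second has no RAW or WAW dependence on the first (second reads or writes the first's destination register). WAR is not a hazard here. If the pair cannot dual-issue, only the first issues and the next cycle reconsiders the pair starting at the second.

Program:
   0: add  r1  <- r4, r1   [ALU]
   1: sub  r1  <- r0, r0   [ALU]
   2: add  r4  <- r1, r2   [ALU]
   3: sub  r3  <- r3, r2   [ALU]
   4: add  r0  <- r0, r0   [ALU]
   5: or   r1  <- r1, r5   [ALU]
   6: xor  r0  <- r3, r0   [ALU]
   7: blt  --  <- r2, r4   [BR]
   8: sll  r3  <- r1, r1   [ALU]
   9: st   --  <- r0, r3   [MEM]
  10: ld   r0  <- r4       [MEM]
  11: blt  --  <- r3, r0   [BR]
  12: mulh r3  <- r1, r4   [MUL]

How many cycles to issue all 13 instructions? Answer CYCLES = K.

CYCLES = 9

c0: i0 add.ALU  WAW r1
c1: i1 sub.ALU  RAW r1
c2: i2+i3 add.ALU;sub.ALU  pair
c3: i4+i5 add.ALU;or.ALU  pair
c4: i6+i7 xor.ALU;blt.BR  pair
c5: i8 sll.ALU  RAW r3
c6: i9 st.MEM  no-port MEM/MEM
c7: i10 ld.MEM  RAW r0
c8: i11+i12 blt.BR;mulh.MUL  pair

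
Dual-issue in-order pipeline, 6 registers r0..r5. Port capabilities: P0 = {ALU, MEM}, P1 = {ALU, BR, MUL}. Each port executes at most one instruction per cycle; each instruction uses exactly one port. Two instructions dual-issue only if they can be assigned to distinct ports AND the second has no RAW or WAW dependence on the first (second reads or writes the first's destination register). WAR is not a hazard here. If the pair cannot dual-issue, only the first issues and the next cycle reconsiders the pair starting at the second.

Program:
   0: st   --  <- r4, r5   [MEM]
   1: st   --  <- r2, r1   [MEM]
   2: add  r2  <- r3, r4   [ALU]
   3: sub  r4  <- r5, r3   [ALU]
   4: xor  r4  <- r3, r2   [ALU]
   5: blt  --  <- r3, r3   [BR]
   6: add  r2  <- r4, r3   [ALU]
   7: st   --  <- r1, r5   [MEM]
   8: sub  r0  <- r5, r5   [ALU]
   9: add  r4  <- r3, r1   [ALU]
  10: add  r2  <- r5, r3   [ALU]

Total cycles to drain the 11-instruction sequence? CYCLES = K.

CYCLES = 7

#0 head=0: st.MEM i0 no-port MEM/MEM
#1 head=1: st.MEM+add.ALU i1+i2 2-wide
#2 head=3: sub.ALU i3 WAW r4
#3 head=4: xor.ALU+blt.BR i4+i5 2-wide
#4 head=6: add.ALU+st.MEM i6+i7 2-wide
#5 head=8: sub.ALU+add.ALU i8+i9 2-wide
#6 head=10: add.ALU i10 tail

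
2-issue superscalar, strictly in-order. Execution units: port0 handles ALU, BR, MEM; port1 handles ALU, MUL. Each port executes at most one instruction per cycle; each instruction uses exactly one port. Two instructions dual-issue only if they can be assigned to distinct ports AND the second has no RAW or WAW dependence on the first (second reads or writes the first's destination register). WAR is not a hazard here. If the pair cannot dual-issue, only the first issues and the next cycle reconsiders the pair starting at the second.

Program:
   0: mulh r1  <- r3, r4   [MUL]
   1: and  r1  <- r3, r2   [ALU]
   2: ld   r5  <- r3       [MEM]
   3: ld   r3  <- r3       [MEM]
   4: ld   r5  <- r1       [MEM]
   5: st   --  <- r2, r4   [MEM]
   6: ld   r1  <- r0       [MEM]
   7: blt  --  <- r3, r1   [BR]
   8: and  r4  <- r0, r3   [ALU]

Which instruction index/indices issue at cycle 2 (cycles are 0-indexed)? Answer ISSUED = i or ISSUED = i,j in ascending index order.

ISSUED = 3

[0] i0  mulh  -- WAW r1
[1] i1&i2  and/ld  -- pair
[2] i3  ld  -- no-port MEM/MEM
[3] i4  ld  -- no-port MEM/MEM
[4] i5  st  -- no-port MEM/MEM
[5] i6  ld  -- no-port MEM/BR
[6] i7&i8  blt/and  -- pair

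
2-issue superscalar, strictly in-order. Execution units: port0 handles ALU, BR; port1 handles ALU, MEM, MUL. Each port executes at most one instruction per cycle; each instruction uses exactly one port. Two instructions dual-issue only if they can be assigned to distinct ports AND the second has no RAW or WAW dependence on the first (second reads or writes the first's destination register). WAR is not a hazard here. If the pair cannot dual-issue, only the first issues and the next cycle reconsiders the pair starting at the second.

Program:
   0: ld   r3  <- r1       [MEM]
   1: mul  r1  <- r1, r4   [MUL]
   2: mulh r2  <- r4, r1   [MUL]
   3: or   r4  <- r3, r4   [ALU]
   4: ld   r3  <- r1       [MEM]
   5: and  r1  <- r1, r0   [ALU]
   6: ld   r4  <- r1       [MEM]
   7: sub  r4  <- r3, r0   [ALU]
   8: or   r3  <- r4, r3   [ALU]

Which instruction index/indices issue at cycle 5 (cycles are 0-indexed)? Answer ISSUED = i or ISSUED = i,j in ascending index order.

c0: i0 ld.MEM  no-port MEM/MUL
c1: i1 mul.MUL  no-port MUL/MUL
c2: i2,i3 mulh.MUL+or.ALU  2-wide
c3: i4,i5 ld.MEM+and.ALU  2-wide
c4: i6 ld.MEM  WAW r4
c5: i7 sub.ALU  RAW r4
c6: i8 or.ALU  tail

ISSUED = 7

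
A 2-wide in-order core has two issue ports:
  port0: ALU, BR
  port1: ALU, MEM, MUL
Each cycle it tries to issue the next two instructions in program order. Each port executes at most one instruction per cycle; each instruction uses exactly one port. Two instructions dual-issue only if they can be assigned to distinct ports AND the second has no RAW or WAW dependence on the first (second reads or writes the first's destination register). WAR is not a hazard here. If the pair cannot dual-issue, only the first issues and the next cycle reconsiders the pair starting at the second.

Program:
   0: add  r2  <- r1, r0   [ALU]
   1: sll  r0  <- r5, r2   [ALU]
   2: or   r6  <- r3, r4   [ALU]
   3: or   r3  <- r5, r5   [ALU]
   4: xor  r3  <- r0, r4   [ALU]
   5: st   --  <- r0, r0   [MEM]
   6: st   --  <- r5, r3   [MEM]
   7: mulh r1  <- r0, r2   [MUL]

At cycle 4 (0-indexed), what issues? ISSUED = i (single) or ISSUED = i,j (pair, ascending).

ISSUED = 6

t=0 i0:add ; RAW r2
t=1 i1,i2:sll/or ; pair
t=2 i3:or ; WAW r3
t=3 i4,i5:xor/st ; pair
t=4 i6:st ; no-port MEM/MUL
t=5 i7:mulh ; tail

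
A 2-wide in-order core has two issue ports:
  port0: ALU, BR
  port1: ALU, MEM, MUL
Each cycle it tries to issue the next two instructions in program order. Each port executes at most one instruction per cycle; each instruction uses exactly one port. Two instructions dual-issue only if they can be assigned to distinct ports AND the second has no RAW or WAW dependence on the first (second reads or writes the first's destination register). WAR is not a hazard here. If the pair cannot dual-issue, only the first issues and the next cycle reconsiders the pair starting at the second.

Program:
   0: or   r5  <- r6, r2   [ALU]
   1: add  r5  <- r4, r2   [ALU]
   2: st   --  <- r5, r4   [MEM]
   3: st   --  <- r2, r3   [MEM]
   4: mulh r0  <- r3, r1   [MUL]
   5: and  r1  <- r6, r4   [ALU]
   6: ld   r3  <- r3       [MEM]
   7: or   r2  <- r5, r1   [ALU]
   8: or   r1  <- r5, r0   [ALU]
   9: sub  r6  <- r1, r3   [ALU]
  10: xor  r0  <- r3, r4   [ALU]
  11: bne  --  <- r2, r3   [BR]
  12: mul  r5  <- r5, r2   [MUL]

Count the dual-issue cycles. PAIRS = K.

t=0 i0:or ; WAW r5
t=1 i1:add ; RAW r5
t=2 i2:st ; no-port MEM/MEM
t=3 i3:st ; no-port MEM/MUL
t=4 i4+i5:mulh+and ; dual
t=5 i6+i7:ld+or ; dual
t=6 i8:or ; RAW r1
t=7 i9+i10:sub+xor ; dual
t=8 i11+i12:bne+mul ; dual

PAIRS = 4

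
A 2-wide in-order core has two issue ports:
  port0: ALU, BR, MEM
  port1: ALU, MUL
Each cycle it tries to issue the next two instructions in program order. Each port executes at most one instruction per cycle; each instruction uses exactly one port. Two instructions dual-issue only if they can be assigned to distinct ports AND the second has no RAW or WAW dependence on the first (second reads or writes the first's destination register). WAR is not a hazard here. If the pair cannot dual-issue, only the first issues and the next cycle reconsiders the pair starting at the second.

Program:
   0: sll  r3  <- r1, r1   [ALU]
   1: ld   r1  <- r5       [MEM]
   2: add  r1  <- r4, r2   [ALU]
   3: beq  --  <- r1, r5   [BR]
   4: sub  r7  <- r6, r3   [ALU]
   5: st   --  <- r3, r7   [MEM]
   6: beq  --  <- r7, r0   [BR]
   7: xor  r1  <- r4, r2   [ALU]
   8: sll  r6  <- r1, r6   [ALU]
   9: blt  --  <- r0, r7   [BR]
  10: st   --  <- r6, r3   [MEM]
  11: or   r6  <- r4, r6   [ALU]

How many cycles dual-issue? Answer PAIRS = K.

[0] i0,i1  sll.ALU;ld.MEM  -- dual
[1] i2  add.ALU  -- RAW r1
[2] i3,i4  beq.BR;sub.ALU  -- dual
[3] i5  st.MEM  -- no-port MEM/BR
[4] i6,i7  beq.BR;xor.ALU  -- dual
[5] i8,i9  sll.ALU;blt.BR  -- dual
[6] i10,i11  st.MEM;or.ALU  -- dual

PAIRS = 5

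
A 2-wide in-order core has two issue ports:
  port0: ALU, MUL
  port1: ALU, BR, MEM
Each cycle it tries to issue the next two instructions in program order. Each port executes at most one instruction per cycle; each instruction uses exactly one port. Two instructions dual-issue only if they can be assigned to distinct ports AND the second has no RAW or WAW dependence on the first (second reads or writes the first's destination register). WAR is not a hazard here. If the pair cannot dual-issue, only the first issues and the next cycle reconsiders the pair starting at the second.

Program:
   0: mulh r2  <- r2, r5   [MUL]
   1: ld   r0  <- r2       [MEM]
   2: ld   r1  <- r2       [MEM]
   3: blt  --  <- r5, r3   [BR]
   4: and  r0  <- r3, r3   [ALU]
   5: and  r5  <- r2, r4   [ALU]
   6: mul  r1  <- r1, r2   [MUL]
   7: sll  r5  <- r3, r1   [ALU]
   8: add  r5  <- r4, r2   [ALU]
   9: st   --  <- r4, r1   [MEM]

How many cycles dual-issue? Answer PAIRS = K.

PAIRS = 3

c0: i0 mulh  RAW r2
c1: i1 ld  no-port MEM/MEM
c2: i2 ld  no-port MEM/BR
c3: i3,i4 blt;and  pair
c4: i5,i6 and;mul  pair
c5: i7 sll  WAW r5
c6: i8,i9 add;st  pair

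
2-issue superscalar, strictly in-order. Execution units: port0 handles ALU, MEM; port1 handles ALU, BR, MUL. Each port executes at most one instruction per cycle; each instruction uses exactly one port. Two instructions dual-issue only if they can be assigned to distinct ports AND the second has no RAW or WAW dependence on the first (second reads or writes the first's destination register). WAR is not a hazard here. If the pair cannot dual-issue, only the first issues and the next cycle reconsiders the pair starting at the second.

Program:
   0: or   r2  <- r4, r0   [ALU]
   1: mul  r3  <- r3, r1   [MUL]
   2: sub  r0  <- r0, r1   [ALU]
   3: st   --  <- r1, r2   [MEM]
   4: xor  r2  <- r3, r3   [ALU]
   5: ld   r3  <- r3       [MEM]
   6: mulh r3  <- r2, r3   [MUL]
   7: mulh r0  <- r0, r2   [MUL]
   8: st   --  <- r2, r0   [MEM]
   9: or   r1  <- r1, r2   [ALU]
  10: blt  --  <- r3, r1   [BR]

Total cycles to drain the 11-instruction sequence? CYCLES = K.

0. or+mul @i0+i1  | 2-wide
1. sub+st @i2+i3  | 2-wide
2. xor+ld @i4+i5  | 2-wide
3. mulh @i6  | no-port MUL/MUL
4. mulh @i7  | RAW r0
5. st+or @i8+i9  | 2-wide
6. blt @i10  | tail

CYCLES = 7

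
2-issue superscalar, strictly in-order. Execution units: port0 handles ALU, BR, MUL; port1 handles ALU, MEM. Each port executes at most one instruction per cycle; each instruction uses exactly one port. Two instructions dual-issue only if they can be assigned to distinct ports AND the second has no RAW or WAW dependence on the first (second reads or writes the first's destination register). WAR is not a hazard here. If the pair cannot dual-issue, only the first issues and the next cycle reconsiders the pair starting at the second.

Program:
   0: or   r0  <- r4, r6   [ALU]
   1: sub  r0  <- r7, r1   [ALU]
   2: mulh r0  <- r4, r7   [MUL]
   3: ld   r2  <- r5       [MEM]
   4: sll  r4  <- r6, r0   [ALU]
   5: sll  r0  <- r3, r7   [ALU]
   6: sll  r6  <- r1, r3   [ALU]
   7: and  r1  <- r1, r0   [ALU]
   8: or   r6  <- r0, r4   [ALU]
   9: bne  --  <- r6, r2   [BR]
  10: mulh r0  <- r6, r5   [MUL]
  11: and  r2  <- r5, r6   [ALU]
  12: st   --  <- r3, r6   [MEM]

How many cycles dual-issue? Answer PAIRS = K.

PAIRS = 4

  cy0 -> i0 (or.ALU) WAW r0
  cy1 -> i1 (sub.ALU) WAW r0
  cy2 -> i2&i3 (mulh.MUL+ld.MEM) pair
  cy3 -> i4&i5 (sll.ALU+sll.ALU) pair
  cy4 -> i6&i7 (sll.ALU+and.ALU) pair
  cy5 -> i8 (or.ALU) RAW r6
  cy6 -> i9 (bne.BR) no-port BR/MUL
  cy7 -> i10&i11 (mulh.MUL+and.ALU) pair
  cy8 -> i12 (st.MEM) tail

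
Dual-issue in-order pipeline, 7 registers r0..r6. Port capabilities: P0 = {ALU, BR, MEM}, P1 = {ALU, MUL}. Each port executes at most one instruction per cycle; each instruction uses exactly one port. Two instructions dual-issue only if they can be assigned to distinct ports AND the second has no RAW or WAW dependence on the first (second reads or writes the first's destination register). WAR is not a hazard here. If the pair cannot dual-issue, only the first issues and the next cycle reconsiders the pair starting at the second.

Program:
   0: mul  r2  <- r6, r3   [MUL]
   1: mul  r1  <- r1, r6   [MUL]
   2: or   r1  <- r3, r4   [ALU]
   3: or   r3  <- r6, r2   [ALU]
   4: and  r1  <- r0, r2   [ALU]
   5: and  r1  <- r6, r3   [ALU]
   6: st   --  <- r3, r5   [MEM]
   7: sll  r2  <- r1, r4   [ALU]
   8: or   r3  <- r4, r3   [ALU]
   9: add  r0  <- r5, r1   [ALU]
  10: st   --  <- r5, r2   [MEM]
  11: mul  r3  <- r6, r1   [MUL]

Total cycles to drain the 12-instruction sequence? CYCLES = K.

CYCLES = 8

t=0 i0:mul.MUL ; no-port MUL/MUL
t=1 i1:mul.MUL ; WAW r1
t=2 i2&i3:or.ALU;or.ALU ; 2-wide
t=3 i4:and.ALU ; WAW r1
t=4 i5&i6:and.ALU;st.MEM ; 2-wide
t=5 i7&i8:sll.ALU;or.ALU ; 2-wide
t=6 i9&i10:add.ALU;st.MEM ; 2-wide
t=7 i11:mul.MUL ; tail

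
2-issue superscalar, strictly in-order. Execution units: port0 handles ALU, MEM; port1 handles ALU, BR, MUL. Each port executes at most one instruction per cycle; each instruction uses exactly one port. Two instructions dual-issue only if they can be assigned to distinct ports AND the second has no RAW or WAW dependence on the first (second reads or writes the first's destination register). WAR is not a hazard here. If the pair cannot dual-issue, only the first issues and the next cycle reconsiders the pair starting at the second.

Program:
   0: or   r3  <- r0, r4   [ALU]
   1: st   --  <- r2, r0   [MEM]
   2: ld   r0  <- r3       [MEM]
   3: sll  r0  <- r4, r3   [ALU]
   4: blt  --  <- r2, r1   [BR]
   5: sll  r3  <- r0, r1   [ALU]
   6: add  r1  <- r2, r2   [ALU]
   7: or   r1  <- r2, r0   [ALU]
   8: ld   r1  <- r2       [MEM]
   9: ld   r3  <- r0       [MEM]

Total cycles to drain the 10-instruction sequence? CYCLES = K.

#0 head=0: or+st i0/i1 2-wide
#1 head=2: ld i2 WAW r0
#2 head=3: sll+blt i3/i4 2-wide
#3 head=5: sll+add i5/i6 2-wide
#4 head=7: or i7 WAW r1
#5 head=8: ld i8 no-port MEM/MEM
#6 head=9: ld i9 tail

CYCLES = 7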